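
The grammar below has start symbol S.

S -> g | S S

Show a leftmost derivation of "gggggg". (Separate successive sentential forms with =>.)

S => SS => SSS => SSSS => SSSSS => gSSSS => gSSSSS => ggSSSS => gggSSS => ggggSS => gggggS => gggggg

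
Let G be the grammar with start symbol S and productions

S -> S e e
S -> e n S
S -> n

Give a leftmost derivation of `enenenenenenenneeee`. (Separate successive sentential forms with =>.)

S => enS => enenS => enenenS => enenenenS => enenenenenS => enenenenenSee => enenenenenSeeee => enenenenenenSeeee => enenenenenenenSeeee => enenenenenenenneeee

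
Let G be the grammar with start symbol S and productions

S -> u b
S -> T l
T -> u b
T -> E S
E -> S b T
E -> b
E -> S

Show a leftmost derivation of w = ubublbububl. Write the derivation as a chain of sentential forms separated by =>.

S => Tl => ESl => SbTSl => TlbTSl => ESlbTSl => SSlbTSl => ubSlbTSl => ubublbTSl => ubublbubSl => ubublbububl

S => Tl   [S -> T l]
Tl => ESl   [T -> E S]
ESl => SbTSl   [E -> S b T]
SbTSl => TlbTSl   [S -> T l]
TlbTSl => ESlbTSl   [T -> E S]
ESlbTSl => SSlbTSl   [E -> S]
SSlbTSl => ubSlbTSl   [S -> u b]
ubSlbTSl => ubublbTSl   [S -> u b]
ubublbTSl => ubublbubSl   [T -> u b]
ubublbubSl => ubublbububl   [S -> u b]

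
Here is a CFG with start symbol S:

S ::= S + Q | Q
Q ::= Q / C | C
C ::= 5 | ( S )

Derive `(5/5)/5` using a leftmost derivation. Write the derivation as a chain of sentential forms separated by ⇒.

S ⇒ Q   [S ::= Q]
Q ⇒ Q/C   [Q ::= Q / C]
Q/C ⇒ C/C   [Q ::= C]
C/C ⇒ (S)/C   [C ::= ( S )]
(S)/C ⇒ (Q)/C   [S ::= Q]
(Q)/C ⇒ (Q/C)/C   [Q ::= Q / C]
(Q/C)/C ⇒ (C/C)/C   [Q ::= C]
(C/C)/C ⇒ (5/C)/C   [C ::= 5]
(5/C)/C ⇒ (5/5)/C   [C ::= 5]
(5/5)/C ⇒ (5/5)/5   [C ::= 5]

S ⇒ Q ⇒ Q/C ⇒ C/C ⇒ (S)/C ⇒ (Q)/C ⇒ (Q/C)/C ⇒ (C/C)/C ⇒ (5/C)/C ⇒ (5/5)/C ⇒ (5/5)/5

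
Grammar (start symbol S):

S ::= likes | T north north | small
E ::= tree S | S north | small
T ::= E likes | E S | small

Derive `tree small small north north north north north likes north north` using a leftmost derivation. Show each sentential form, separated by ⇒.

S ⇒ T north north ⇒ E likes north north ⇒ S north likes north north ⇒ T north north north likes north north ⇒ E S north north north likes north north ⇒ tree S S north north north likes north north ⇒ tree small S north north north likes north north ⇒ tree small T north north north north north likes north north ⇒ tree small small north north north north north likes north north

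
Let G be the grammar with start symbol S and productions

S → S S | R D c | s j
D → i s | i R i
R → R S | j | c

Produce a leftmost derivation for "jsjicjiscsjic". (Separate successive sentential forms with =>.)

S => RDc => RSDc => jSDc => jsjDc => jsjiRic => jsjiRSic => jsjiRSSic => jsjicSSic => jsjicRDcSic => jsjicjDcSic => jsjicjiscSic => jsjicjiscsjic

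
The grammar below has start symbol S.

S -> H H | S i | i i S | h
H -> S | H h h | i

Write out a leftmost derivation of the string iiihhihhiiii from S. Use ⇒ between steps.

S ⇒ Si   [S -> S i]
Si ⇒ Sii   [S -> S i]
Sii ⇒ Siii   [S -> S i]
Siii ⇒ iiSiii   [S -> i i S]
iiSiii ⇒ iiSiiii   [S -> S i]
iiSiiii ⇒ iiHHiiii   [S -> H H]
iiHHiiii ⇒ iiHhhHiiii   [H -> H h h]
iiHhhHiiii ⇒ iiihhHiiii   [H -> i]
iiihhHiiii ⇒ iiihhHhhiiii   [H -> H h h]
iiihhHhhiiii ⇒ iiihhihhiiii   [H -> i]

S⇒Si⇒Sii⇒Siii⇒iiSiii⇒iiSiiii⇒iiHHiiii⇒iiHhhHiiii⇒iiihhHiiii⇒iiihhHhhiiii⇒iiihhihhiiii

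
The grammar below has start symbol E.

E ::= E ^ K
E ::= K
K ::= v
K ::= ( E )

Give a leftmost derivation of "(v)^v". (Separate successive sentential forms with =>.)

E => E^K => K^K => (E)^K => (K)^K => (v)^K => (v)^v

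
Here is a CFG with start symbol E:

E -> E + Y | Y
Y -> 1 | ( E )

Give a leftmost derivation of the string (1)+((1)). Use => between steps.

E=>E+Y=>Y+Y=>(E)+Y=>(Y)+Y=>(1)+Y=>(1)+(E)=>(1)+(Y)=>(1)+((E))=>(1)+((Y))=>(1)+((1))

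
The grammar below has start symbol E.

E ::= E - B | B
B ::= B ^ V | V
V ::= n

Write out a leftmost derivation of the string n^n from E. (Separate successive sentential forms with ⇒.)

E ⇒ B ⇒ B^V ⇒ V^V ⇒ n^V ⇒ n^n

E ⇒ B   [E ::= B]
B ⇒ B^V   [B ::= B ^ V]
B^V ⇒ V^V   [B ::= V]
V^V ⇒ n^V   [V ::= n]
n^V ⇒ n^n   [V ::= n]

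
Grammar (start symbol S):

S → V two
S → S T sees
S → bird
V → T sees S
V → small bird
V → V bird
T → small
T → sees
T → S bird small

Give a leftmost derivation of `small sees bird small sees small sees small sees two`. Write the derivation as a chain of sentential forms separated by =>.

S => V two => T sees S two => small sees S two => small sees S T sees two => small sees S T sees T sees two => small sees S T sees T sees T sees two => small sees bird T sees T sees T sees two => small sees bird small sees T sees T sees two => small sees bird small sees small sees T sees two => small sees bird small sees small sees small sees two

S => V two   [S → V two]
V two => T sees S two   [V → T sees S]
T sees S two => small sees S two   [T → small]
small sees S two => small sees S T sees two   [S → S T sees]
small sees S T sees two => small sees S T sees T sees two   [S → S T sees]
small sees S T sees T sees two => small sees S T sees T sees T sees two   [S → S T sees]
small sees S T sees T sees T sees two => small sees bird T sees T sees T sees two   [S → bird]
small sees bird T sees T sees T sees two => small sees bird small sees T sees T sees two   [T → small]
small sees bird small sees T sees T sees two => small sees bird small sees small sees T sees two   [T → small]
small sees bird small sees small sees T sees two => small sees bird small sees small sees small sees two   [T → small]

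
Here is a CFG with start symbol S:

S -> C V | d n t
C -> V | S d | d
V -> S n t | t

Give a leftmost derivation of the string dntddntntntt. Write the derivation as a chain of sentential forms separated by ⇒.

S ⇒ CV   [S -> C V]
CV ⇒ VV   [C -> V]
VV ⇒ SntV   [V -> S n t]
SntV ⇒ CVntV   [S -> C V]
CVntV ⇒ SdVntV   [C -> S d]
SdVntV ⇒ dntdVntV   [S -> d n t]
dntdVntV ⇒ dntdSntntV   [V -> S n t]
dntdSntntV ⇒ dntddntntntV   [S -> d n t]
dntddntntntV ⇒ dntddntntntt   [V -> t]

S ⇒ CV ⇒ VV ⇒ SntV ⇒ CVntV ⇒ SdVntV ⇒ dntdVntV ⇒ dntdSntntV ⇒ dntddntntntV ⇒ dntddntntntt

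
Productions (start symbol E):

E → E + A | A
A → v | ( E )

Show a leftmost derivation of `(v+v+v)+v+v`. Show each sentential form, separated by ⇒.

E⇒E+A⇒E+A+A⇒A+A+A⇒(E)+A+A⇒(E+A)+A+A⇒(E+A+A)+A+A⇒(A+A+A)+A+A⇒(v+A+A)+A+A⇒(v+v+A)+A+A⇒(v+v+v)+A+A⇒(v+v+v)+v+A⇒(v+v+v)+v+v

E ⇒ E+A   [E → E + A]
E+A ⇒ E+A+A   [E → E + A]
E+A+A ⇒ A+A+A   [E → A]
A+A+A ⇒ (E)+A+A   [A → ( E )]
(E)+A+A ⇒ (E+A)+A+A   [E → E + A]
(E+A)+A+A ⇒ (E+A+A)+A+A   [E → E + A]
(E+A+A)+A+A ⇒ (A+A+A)+A+A   [E → A]
(A+A+A)+A+A ⇒ (v+A+A)+A+A   [A → v]
(v+A+A)+A+A ⇒ (v+v+A)+A+A   [A → v]
(v+v+A)+A+A ⇒ (v+v+v)+A+A   [A → v]
(v+v+v)+A+A ⇒ (v+v+v)+v+A   [A → v]
(v+v+v)+v+A ⇒ (v+v+v)+v+v   [A → v]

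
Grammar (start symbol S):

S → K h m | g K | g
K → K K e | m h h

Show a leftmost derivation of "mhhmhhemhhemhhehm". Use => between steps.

S => Khm => KKehm => KKeKehm => KKeKeKehm => mhhKeKeKehm => mhhmhheKeKehm => mhhmhhemhheKehm => mhhmhhemhhemhhehm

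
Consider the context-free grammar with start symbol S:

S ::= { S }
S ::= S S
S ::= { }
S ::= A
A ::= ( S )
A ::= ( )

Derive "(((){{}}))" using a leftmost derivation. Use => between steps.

S=>A=>(S)=>(A)=>((S))=>((SS))=>((AS))=>((()S))=>(((){S}))=>(((){{}}))

S => A   [S ::= A]
A => (S)   [A ::= ( S )]
(S) => (A)   [S ::= A]
(A) => ((S))   [A ::= ( S )]
((S)) => ((SS))   [S ::= S S]
((SS)) => ((AS))   [S ::= A]
((AS)) => ((()S))   [A ::= ( )]
((()S)) => (((){S}))   [S ::= { S }]
(((){S})) => (((){{}}))   [S ::= { }]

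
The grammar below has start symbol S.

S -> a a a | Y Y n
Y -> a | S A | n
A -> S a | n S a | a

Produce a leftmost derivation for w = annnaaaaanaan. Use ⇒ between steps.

S ⇒ YYn ⇒ SAYn ⇒ YYnAYn ⇒ aYnAYn ⇒ annAYn ⇒ annnSaYn ⇒ annnYYnaYn ⇒ annnSAYnaYn ⇒ annnaaaAYnaYn ⇒ annnaaaaYnaYn ⇒ annnaaaaanaYn ⇒ annnaaaaanaan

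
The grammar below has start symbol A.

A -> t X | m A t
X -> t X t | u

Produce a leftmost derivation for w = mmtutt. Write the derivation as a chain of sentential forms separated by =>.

A => mAt   [A -> m A t]
mAt => mmAtt   [A -> m A t]
mmAtt => mmtXtt   [A -> t X]
mmtXtt => mmtutt   [X -> u]

A => mAt => mmAtt => mmtXtt => mmtutt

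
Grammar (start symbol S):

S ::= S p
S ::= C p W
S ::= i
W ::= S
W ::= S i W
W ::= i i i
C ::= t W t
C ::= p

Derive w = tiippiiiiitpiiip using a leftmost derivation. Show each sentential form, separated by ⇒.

S⇒Sp⇒CpWp⇒tWtpWp⇒tSiWtpWp⇒tiiWtpWp⇒tiiSiWtpWp⇒tiiCpWiWtpWp⇒tiippWiWtpWp⇒tiippiiiiWtpWp⇒tiippiiiiStpWp⇒tiippiiiiitpWp⇒tiippiiiiitpiiip

S ⇒ Sp   [S ::= S p]
Sp ⇒ CpWp   [S ::= C p W]
CpWp ⇒ tWtpWp   [C ::= t W t]
tWtpWp ⇒ tSiWtpWp   [W ::= S i W]
tSiWtpWp ⇒ tiiWtpWp   [S ::= i]
tiiWtpWp ⇒ tiiSiWtpWp   [W ::= S i W]
tiiSiWtpWp ⇒ tiiCpWiWtpWp   [S ::= C p W]
tiiCpWiWtpWp ⇒ tiippWiWtpWp   [C ::= p]
tiippWiWtpWp ⇒ tiippiiiiWtpWp   [W ::= i i i]
tiippiiiiWtpWp ⇒ tiippiiiiStpWp   [W ::= S]
tiippiiiiStpWp ⇒ tiippiiiiitpWp   [S ::= i]
tiippiiiiitpWp ⇒ tiippiiiiitpiiip   [W ::= i i i]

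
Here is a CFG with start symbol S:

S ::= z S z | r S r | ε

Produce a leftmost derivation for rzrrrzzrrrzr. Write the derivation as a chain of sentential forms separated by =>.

S => rSr => rzSzr => rzrSrzr => rzrrSrrzr => rzrrrSrrrzr => rzrrrzSzrrrzr => rzrrrzzrrrzr

S => rSr   [S ::= r S r]
rSr => rzSzr   [S ::= z S z]
rzSzr => rzrSrzr   [S ::= r S r]
rzrSrzr => rzrrSrrzr   [S ::= r S r]
rzrrSrrzr => rzrrrSrrrzr   [S ::= r S r]
rzrrrSrrrzr => rzrrrzSzrrrzr   [S ::= z S z]
rzrrrzSzrrrzr => rzrrrzzrrrzr   [S ::= ε]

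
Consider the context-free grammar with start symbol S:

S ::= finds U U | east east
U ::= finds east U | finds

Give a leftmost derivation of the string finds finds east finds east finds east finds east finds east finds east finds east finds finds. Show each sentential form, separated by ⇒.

S ⇒ finds U U ⇒ finds finds east U U ⇒ finds finds east finds east U U ⇒ finds finds east finds east finds east U U ⇒ finds finds east finds east finds east finds east U U ⇒ finds finds east finds east finds east finds east finds east U U ⇒ finds finds east finds east finds east finds east finds east finds east U U ⇒ finds finds east finds east finds east finds east finds east finds east finds east U U ⇒ finds finds east finds east finds east finds east finds east finds east finds east finds U ⇒ finds finds east finds east finds east finds east finds east finds east finds east finds finds

S ⇒ finds U U   [S ::= finds U U]
finds U U ⇒ finds finds east U U   [U ::= finds east U]
finds finds east U U ⇒ finds finds east finds east U U   [U ::= finds east U]
finds finds east finds east U U ⇒ finds finds east finds east finds east U U   [U ::= finds east U]
finds finds east finds east finds east U U ⇒ finds finds east finds east finds east finds east U U   [U ::= finds east U]
finds finds east finds east finds east finds east U U ⇒ finds finds east finds east finds east finds east finds east U U   [U ::= finds east U]
finds finds east finds east finds east finds east finds east U U ⇒ finds finds east finds east finds east finds east finds east finds east U U   [U ::= finds east U]
finds finds east finds east finds east finds east finds east finds east U U ⇒ finds finds east finds east finds east finds east finds east finds east finds east U U   [U ::= finds east U]
finds finds east finds east finds east finds east finds east finds east finds east U U ⇒ finds finds east finds east finds east finds east finds east finds east finds east finds U   [U ::= finds]
finds finds east finds east finds east finds east finds east finds east finds east finds U ⇒ finds finds east finds east finds east finds east finds east finds east finds east finds finds   [U ::= finds]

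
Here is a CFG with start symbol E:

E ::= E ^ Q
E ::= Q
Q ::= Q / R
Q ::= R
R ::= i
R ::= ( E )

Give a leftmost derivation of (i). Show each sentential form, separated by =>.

E=>Q=>R=>(E)=>(Q)=>(R)=>(i)

E => Q   [E ::= Q]
Q => R   [Q ::= R]
R => (E)   [R ::= ( E )]
(E) => (Q)   [E ::= Q]
(Q) => (R)   [Q ::= R]
(R) => (i)   [R ::= i]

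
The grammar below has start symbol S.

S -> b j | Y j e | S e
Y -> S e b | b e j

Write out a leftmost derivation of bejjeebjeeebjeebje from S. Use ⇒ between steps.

S ⇒ Yje ⇒ Sebje ⇒ Yjeebje ⇒ Sebjeebje ⇒ Seebjeebje ⇒ Yjeeebjeebje ⇒ Sebjeeebjeebje ⇒ Yjeebjeeebjeebje ⇒ bejjeebjeeebjeebje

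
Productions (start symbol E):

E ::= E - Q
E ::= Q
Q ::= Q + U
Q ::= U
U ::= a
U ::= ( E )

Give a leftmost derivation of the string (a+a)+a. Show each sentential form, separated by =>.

E => Q => Q+U => U+U => (E)+U => (Q)+U => (Q+U)+U => (U+U)+U => (a+U)+U => (a+a)+U => (a+a)+a

E => Q   [E ::= Q]
Q => Q+U   [Q ::= Q + U]
Q+U => U+U   [Q ::= U]
U+U => (E)+U   [U ::= ( E )]
(E)+U => (Q)+U   [E ::= Q]
(Q)+U => (Q+U)+U   [Q ::= Q + U]
(Q+U)+U => (U+U)+U   [Q ::= U]
(U+U)+U => (a+U)+U   [U ::= a]
(a+U)+U => (a+a)+U   [U ::= a]
(a+a)+U => (a+a)+a   [U ::= a]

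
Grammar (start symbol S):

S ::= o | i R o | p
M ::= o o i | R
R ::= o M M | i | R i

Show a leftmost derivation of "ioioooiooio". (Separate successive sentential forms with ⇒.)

S ⇒ iRo   [S ::= i R o]
iRo ⇒ ioMMo   [R ::= o M M]
ioMMo ⇒ ioRMo   [M ::= R]
ioRMo ⇒ ioiMo   [R ::= i]
ioiMo ⇒ ioiRo   [M ::= R]
ioiRo ⇒ ioioMMo   [R ::= o M M]
ioioMMo ⇒ ioioooiMo   [M ::= o o i]
ioioooiMo ⇒ ioioooiooio   [M ::= o o i]

S ⇒ iRo ⇒ ioMMo ⇒ ioRMo ⇒ ioiMo ⇒ ioiRo ⇒ ioioMMo ⇒ ioioooiMo ⇒ ioioooiooio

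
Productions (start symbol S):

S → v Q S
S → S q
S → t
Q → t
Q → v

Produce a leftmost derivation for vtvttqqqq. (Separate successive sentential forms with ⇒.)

S ⇒ Sq ⇒ Sqq ⇒ vQSqq ⇒ vtSqq ⇒ vtSqqq ⇒ vtSqqqq ⇒ vtvQSqqqq ⇒ vtvtSqqqq ⇒ vtvttqqqq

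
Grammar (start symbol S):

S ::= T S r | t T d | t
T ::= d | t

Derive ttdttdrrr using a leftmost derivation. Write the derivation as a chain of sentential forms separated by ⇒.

S ⇒ TSr ⇒ tSr ⇒ tTSrr ⇒ ttSrr ⇒ ttTSrrr ⇒ ttdSrrr ⇒ ttdtTdrrr ⇒ ttdttdrrr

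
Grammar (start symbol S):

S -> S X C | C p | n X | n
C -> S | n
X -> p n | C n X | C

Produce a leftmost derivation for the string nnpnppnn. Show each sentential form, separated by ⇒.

S ⇒ SXC ⇒ CpXC ⇒ SpXC ⇒ nXpXC ⇒ nCpXC ⇒ nSpXC ⇒ nnXpXC ⇒ nnpnpXC ⇒ nnpnppnC ⇒ nnpnppnn

S ⇒ SXC   [S -> S X C]
SXC ⇒ CpXC   [S -> C p]
CpXC ⇒ SpXC   [C -> S]
SpXC ⇒ nXpXC   [S -> n X]
nXpXC ⇒ nCpXC   [X -> C]
nCpXC ⇒ nSpXC   [C -> S]
nSpXC ⇒ nnXpXC   [S -> n X]
nnXpXC ⇒ nnpnpXC   [X -> p n]
nnpnpXC ⇒ nnpnppnC   [X -> p n]
nnpnppnC ⇒ nnpnppnn   [C -> n]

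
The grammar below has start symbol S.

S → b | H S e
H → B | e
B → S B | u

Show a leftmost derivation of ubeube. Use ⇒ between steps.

S ⇒ HSe ⇒ BSe ⇒ SBSe ⇒ HSeBSe ⇒ BSeBSe ⇒ uSeBSe ⇒ ubeBSe ⇒ ubeuSe ⇒ ubeube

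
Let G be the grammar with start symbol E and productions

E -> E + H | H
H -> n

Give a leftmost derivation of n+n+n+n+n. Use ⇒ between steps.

E⇒E+H⇒E+H+H⇒E+H+H+H⇒E+H+H+H+H⇒H+H+H+H+H⇒n+H+H+H+H⇒n+n+H+H+H⇒n+n+n+H+H⇒n+n+n+n+H⇒n+n+n+n+n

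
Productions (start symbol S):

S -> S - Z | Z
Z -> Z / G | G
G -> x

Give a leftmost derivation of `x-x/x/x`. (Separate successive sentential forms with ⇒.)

S ⇒ S-Z ⇒ Z-Z ⇒ G-Z ⇒ x-Z ⇒ x-Z/G ⇒ x-Z/G/G ⇒ x-G/G/G ⇒ x-x/G/G ⇒ x-x/x/G ⇒ x-x/x/x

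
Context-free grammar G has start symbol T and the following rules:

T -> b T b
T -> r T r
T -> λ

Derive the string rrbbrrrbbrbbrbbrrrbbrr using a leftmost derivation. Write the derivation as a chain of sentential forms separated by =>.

T => rTr => rrTrr => rrbTbrr => rrbbTbbrr => rrbbrTrbbrr => rrbbrrTrrbbrr => rrbbrrrTrrrbbrr => rrbbrrrbTbrrrbbrr => rrbbrrrbbTbbrrrbbrr => rrbbrrrbbrTrbbrrrbbrr => rrbbrrrbbrbTbrbbrrrbbrr => rrbbrrrbbrbbrbbrrrbbrr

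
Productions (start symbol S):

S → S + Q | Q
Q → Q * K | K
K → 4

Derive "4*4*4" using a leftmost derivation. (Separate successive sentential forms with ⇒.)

S ⇒ Q   [S → Q]
Q ⇒ Q*K   [Q → Q * K]
Q*K ⇒ Q*K*K   [Q → Q * K]
Q*K*K ⇒ K*K*K   [Q → K]
K*K*K ⇒ 4*K*K   [K → 4]
4*K*K ⇒ 4*4*K   [K → 4]
4*4*K ⇒ 4*4*4   [K → 4]

S ⇒ Q ⇒ Q*K ⇒ Q*K*K ⇒ K*K*K ⇒ 4*K*K ⇒ 4*4*K ⇒ 4*4*4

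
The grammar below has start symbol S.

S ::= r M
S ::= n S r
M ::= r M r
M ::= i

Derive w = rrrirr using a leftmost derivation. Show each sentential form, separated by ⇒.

S ⇒ rM   [S ::= r M]
rM ⇒ rrMr   [M ::= r M r]
rrMr ⇒ rrrMrr   [M ::= r M r]
rrrMrr ⇒ rrrirr   [M ::= i]

S ⇒ rM ⇒ rrMr ⇒ rrrMrr ⇒ rrrirr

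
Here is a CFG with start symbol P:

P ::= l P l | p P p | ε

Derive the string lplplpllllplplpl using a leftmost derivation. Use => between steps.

P => lPl   [P ::= l P l]
lPl => lpPpl   [P ::= p P p]
lpPpl => lplPlpl   [P ::= l P l]
lplPlpl => lplpPplpl   [P ::= p P p]
lplpPplpl => lplplPlplpl   [P ::= l P l]
lplplPlplpl => lplplpPplplpl   [P ::= p P p]
lplplpPplplpl => lplplplPlplplpl   [P ::= l P l]
lplplplPlplplpl => lplplpllPllplplpl   [P ::= l P l]
lplplpllPllplplpl => lplplpllllplplpl   [P ::= ε]

P => lPl => lpPpl => lplPlpl => lplpPplpl => lplplPlplpl => lplplpPplplpl => lplplplPlplplpl => lplplpllPllplplpl => lplplpllllplplpl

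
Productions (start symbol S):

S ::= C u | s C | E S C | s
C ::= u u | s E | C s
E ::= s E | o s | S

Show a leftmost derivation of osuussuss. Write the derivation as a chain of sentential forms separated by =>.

S=>ESC=>osSC=>osCuC=>osCsuC=>osCssuC=>osuussuC=>osuussusE=>osuussusS=>osuussuss

S => ESC   [S ::= E S C]
ESC => osSC   [E ::= o s]
osSC => osCuC   [S ::= C u]
osCuC => osCsuC   [C ::= C s]
osCsuC => osCssuC   [C ::= C s]
osCssuC => osuussuC   [C ::= u u]
osuussuC => osuussusE   [C ::= s E]
osuussusE => osuussusS   [E ::= S]
osuussusS => osuussuss   [S ::= s]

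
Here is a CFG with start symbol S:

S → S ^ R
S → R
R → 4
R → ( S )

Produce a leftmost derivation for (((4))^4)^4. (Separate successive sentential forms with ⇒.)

S⇒S^R⇒R^R⇒(S)^R⇒(S^R)^R⇒(R^R)^R⇒((S)^R)^R⇒((R)^R)^R⇒(((S))^R)^R⇒(((R))^R)^R⇒(((4))^R)^R⇒(((4))^4)^R⇒(((4))^4)^4

S ⇒ S^R   [S → S ^ R]
S^R ⇒ R^R   [S → R]
R^R ⇒ (S)^R   [R → ( S )]
(S)^R ⇒ (S^R)^R   [S → S ^ R]
(S^R)^R ⇒ (R^R)^R   [S → R]
(R^R)^R ⇒ ((S)^R)^R   [R → ( S )]
((S)^R)^R ⇒ ((R)^R)^R   [S → R]
((R)^R)^R ⇒ (((S))^R)^R   [R → ( S )]
(((S))^R)^R ⇒ (((R))^R)^R   [S → R]
(((R))^R)^R ⇒ (((4))^R)^R   [R → 4]
(((4))^R)^R ⇒ (((4))^4)^R   [R → 4]
(((4))^4)^R ⇒ (((4))^4)^4   [R → 4]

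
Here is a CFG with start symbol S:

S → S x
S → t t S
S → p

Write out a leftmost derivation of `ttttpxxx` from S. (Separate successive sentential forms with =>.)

S=>Sx=>Sxx=>ttSxx=>ttSxxx=>ttttSxxx=>ttttpxxx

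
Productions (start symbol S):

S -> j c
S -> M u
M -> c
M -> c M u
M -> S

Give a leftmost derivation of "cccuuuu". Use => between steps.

S=>Mu=>cMuu=>cSuu=>cMuuu=>ccMuuuu=>cccuuuu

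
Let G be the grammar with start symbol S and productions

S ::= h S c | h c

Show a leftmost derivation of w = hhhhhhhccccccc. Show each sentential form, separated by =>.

S=>hSc=>hhScc=>hhhSccc=>hhhhScccc=>hhhhhSccccc=>hhhhhhScccccc=>hhhhhhhccccccc

S => hSc   [S ::= h S c]
hSc => hhScc   [S ::= h S c]
hhScc => hhhSccc   [S ::= h S c]
hhhSccc => hhhhScccc   [S ::= h S c]
hhhhScccc => hhhhhSccccc   [S ::= h S c]
hhhhhSccccc => hhhhhhScccccc   [S ::= h S c]
hhhhhhScccccc => hhhhhhhccccccc   [S ::= h c]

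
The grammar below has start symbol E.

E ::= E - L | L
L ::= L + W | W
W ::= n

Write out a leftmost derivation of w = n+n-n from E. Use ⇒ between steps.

E ⇒ E-L ⇒ L-L ⇒ L+W-L ⇒ W+W-L ⇒ n+W-L ⇒ n+n-L ⇒ n+n-W ⇒ n+n-n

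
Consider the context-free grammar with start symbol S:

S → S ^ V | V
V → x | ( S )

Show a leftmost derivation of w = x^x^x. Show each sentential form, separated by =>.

S => S^V => S^V^V => V^V^V => x^V^V => x^x^V => x^x^x

S => S^V   [S → S ^ V]
S^V => S^V^V   [S → S ^ V]
S^V^V => V^V^V   [S → V]
V^V^V => x^V^V   [V → x]
x^V^V => x^x^V   [V → x]
x^x^V => x^x^x   [V → x]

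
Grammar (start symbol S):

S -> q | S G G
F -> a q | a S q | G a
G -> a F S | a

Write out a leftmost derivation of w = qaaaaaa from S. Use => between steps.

S => SGG   [S -> S G G]
SGG => SGGGG   [S -> S G G]
SGGGG => SGGGGGG   [S -> S G G]
SGGGGGG => qGGGGGG   [S -> q]
qGGGGGG => qaGGGGG   [G -> a]
qaGGGGG => qaaGGGG   [G -> a]
qaaGGGG => qaaaGGG   [G -> a]
qaaaGGG => qaaaaGG   [G -> a]
qaaaaGG => qaaaaaG   [G -> a]
qaaaaaG => qaaaaaa   [G -> a]

S=>SGG=>SGGGG=>SGGGGGG=>qGGGGGG=>qaGGGGG=>qaaGGGG=>qaaaGGG=>qaaaaGG=>qaaaaaG=>qaaaaaa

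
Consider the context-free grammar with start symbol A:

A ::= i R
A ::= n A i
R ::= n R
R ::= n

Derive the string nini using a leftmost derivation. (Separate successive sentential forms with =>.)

A => nAi => niRi => nini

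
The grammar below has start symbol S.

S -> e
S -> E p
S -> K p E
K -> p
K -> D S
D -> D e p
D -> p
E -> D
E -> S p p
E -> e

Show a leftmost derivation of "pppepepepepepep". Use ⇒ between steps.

S ⇒ KpE ⇒ ppE ⇒ ppD ⇒ ppDep ⇒ ppDepep ⇒ ppDepepep ⇒ ppDepepepep ⇒ ppDepepepepep ⇒ ppDepepepepepep ⇒ pppepepepepepep

S ⇒ KpE   [S -> K p E]
KpE ⇒ ppE   [K -> p]
ppE ⇒ ppD   [E -> D]
ppD ⇒ ppDep   [D -> D e p]
ppDep ⇒ ppDepep   [D -> D e p]
ppDepep ⇒ ppDepepep   [D -> D e p]
ppDepepep ⇒ ppDepepepep   [D -> D e p]
ppDepepepep ⇒ ppDepepepepep   [D -> D e p]
ppDepepepepep ⇒ ppDepepepepepep   [D -> D e p]
ppDepepepepepep ⇒ pppepepepepepep   [D -> p]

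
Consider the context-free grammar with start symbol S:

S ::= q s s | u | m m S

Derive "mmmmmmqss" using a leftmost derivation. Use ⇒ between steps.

S⇒mmS⇒mmmmS⇒mmmmmmS⇒mmmmmmqss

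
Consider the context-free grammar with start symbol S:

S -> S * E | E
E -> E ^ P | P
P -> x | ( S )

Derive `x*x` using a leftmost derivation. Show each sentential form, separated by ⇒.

S ⇒ S*E   [S -> S * E]
S*E ⇒ E*E   [S -> E]
E*E ⇒ P*E   [E -> P]
P*E ⇒ x*E   [P -> x]
x*E ⇒ x*P   [E -> P]
x*P ⇒ x*x   [P -> x]

S⇒S*E⇒E*E⇒P*E⇒x*E⇒x*P⇒x*x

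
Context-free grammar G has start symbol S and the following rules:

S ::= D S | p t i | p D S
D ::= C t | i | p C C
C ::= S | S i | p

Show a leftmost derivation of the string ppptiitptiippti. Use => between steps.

S => pDS => ppCCS => ppSiCS => ppDSiCS => ppCtSiCS => ppSitSiCS => ppptiitSiCS => ppptiitptiiCS => ppptiitptiipS => ppptiitptiippti

S => pDS   [S ::= p D S]
pDS => ppCCS   [D ::= p C C]
ppCCS => ppSiCS   [C ::= S i]
ppSiCS => ppDSiCS   [S ::= D S]
ppDSiCS => ppCtSiCS   [D ::= C t]
ppCtSiCS => ppSitSiCS   [C ::= S i]
ppSitSiCS => ppptiitSiCS   [S ::= p t i]
ppptiitSiCS => ppptiitptiiCS   [S ::= p t i]
ppptiitptiiCS => ppptiitptiipS   [C ::= p]
ppptiitptiipS => ppptiitptiippti   [S ::= p t i]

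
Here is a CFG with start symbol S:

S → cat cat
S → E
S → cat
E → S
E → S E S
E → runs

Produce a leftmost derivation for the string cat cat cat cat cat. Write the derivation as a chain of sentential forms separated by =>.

S => E => S E S => cat cat E S => cat cat S S => cat cat cat cat S => cat cat cat cat cat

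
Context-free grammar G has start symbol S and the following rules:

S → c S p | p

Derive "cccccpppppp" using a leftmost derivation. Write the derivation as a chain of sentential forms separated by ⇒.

S ⇒ cSp ⇒ ccSpp ⇒ cccSppp ⇒ ccccSpppp ⇒ cccccSppppp ⇒ cccccpppppp

S ⇒ cSp   [S → c S p]
cSp ⇒ ccSpp   [S → c S p]
ccSpp ⇒ cccSppp   [S → c S p]
cccSppp ⇒ ccccSpppp   [S → c S p]
ccccSpppp ⇒ cccccSppppp   [S → c S p]
cccccSppppp ⇒ cccccpppppp   [S → p]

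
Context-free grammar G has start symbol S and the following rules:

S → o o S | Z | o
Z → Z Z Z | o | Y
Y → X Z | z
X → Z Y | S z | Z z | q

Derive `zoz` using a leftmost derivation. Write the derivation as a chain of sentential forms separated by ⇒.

S ⇒ Z   [S → Z]
Z ⇒ ZZZ   [Z → Z Z Z]
ZZZ ⇒ YZZ   [Z → Y]
YZZ ⇒ zZZ   [Y → z]
zZZ ⇒ zoZ   [Z → o]
zoZ ⇒ zoY   [Z → Y]
zoY ⇒ zoz   [Y → z]

S ⇒ Z ⇒ ZZZ ⇒ YZZ ⇒ zZZ ⇒ zoZ ⇒ zoY ⇒ zoz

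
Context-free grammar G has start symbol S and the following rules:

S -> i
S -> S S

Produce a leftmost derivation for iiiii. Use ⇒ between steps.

S ⇒ SS   [S -> S S]
SS ⇒ SSS   [S -> S S]
SSS ⇒ SSSS   [S -> S S]
SSSS ⇒ SSSSS   [S -> S S]
SSSSS ⇒ iSSSS   [S -> i]
iSSSS ⇒ iiSSS   [S -> i]
iiSSS ⇒ iiiSS   [S -> i]
iiiSS ⇒ iiiiS   [S -> i]
iiiiS ⇒ iiiii   [S -> i]

S⇒SS⇒SSS⇒SSSS⇒SSSSS⇒iSSSS⇒iiSSS⇒iiiSS⇒iiiiS⇒iiiii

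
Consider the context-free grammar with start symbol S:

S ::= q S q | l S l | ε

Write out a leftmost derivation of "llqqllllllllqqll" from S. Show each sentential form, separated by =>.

S => lSl   [S ::= l S l]
lSl => llSll   [S ::= l S l]
llSll => llqSqll   [S ::= q S q]
llqSqll => llqqSqqll   [S ::= q S q]
llqqSqqll => llqqlSlqqll   [S ::= l S l]
llqqlSlqqll => llqqllSllqqll   [S ::= l S l]
llqqllSllqqll => llqqlllSlllqqll   [S ::= l S l]
llqqlllSlllqqll => llqqllllSllllqqll   [S ::= l S l]
llqqllllSllllqqll => llqqllllllllqqll   [S ::= ε]

S => lSl => llSll => llqSqll => llqqSqqll => llqqlSlqqll => llqqllSllqqll => llqqlllSlllqqll => llqqllllSllllqqll => llqqllllllllqqll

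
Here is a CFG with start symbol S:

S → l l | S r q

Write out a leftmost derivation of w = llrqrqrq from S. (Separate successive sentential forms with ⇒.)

S⇒Srq⇒Srqrq⇒Srqrqrq⇒llrqrqrq

S ⇒ Srq   [S → S r q]
Srq ⇒ Srqrq   [S → S r q]
Srqrq ⇒ Srqrqrq   [S → S r q]
Srqrqrq ⇒ llrqrqrq   [S → l l]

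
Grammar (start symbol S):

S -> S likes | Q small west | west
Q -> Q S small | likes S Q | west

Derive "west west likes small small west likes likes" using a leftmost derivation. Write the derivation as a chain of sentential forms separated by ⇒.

S ⇒ S likes ⇒ S likes likes ⇒ Q small west likes likes ⇒ Q S small small west likes likes ⇒ west S small small west likes likes ⇒ west S likes small small west likes likes ⇒ west west likes small small west likes likes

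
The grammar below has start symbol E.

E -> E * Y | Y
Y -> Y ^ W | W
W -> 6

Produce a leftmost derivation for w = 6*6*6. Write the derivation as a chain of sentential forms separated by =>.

E=>E*Y=>E*Y*Y=>Y*Y*Y=>W*Y*Y=>6*Y*Y=>6*W*Y=>6*6*Y=>6*6*W=>6*6*6

E => E*Y   [E -> E * Y]
E*Y => E*Y*Y   [E -> E * Y]
E*Y*Y => Y*Y*Y   [E -> Y]
Y*Y*Y => W*Y*Y   [Y -> W]
W*Y*Y => 6*Y*Y   [W -> 6]
6*Y*Y => 6*W*Y   [Y -> W]
6*W*Y => 6*6*Y   [W -> 6]
6*6*Y => 6*6*W   [Y -> W]
6*6*W => 6*6*6   [W -> 6]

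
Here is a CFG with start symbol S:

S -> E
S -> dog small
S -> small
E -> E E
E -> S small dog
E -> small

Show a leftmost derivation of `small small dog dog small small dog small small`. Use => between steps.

S => E   [S -> E]
E => E E   [E -> E E]
E E => E E E   [E -> E E]
E E E => E E E E   [E -> E E]
E E E E => S small dog E E E   [E -> S small dog]
S small dog E E E => small small dog E E E   [S -> small]
small small dog E E E => small small dog S small dog E E   [E -> S small dog]
small small dog S small dog E E => small small dog dog small small dog E E   [S -> dog small]
small small dog dog small small dog E E => small small dog dog small small dog small E   [E -> small]
small small dog dog small small dog small E => small small dog dog small small dog small small   [E -> small]

S => E => E E => E E E => E E E E => S small dog E E E => small small dog E E E => small small dog S small dog E E => small small dog dog small small dog E E => small small dog dog small small dog small E => small small dog dog small small dog small small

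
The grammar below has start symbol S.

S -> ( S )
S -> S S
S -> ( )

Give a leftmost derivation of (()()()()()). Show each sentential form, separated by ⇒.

S ⇒ (S)   [S -> ( S )]
(S) ⇒ (SS)   [S -> S S]
(SS) ⇒ (SSS)   [S -> S S]
(SSS) ⇒ (SSSS)   [S -> S S]
(SSSS) ⇒ (SSSSS)   [S -> S S]
(SSSSS) ⇒ (()SSSS)   [S -> ( )]
(()SSSS) ⇒ (()()SSS)   [S -> ( )]
(()()SSS) ⇒ (()()()SS)   [S -> ( )]
(()()()SS) ⇒ (()()()()S)   [S -> ( )]
(()()()()S) ⇒ (()()()()())   [S -> ( )]

S ⇒ (S) ⇒ (SS) ⇒ (SSS) ⇒ (SSSS) ⇒ (SSSSS) ⇒ (()SSSS) ⇒ (()()SSS) ⇒ (()()()SS) ⇒ (()()()()S) ⇒ (()()()()())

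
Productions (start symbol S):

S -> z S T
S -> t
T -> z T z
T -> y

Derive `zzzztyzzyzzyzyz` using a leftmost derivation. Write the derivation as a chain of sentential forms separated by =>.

S => zST   [S -> z S T]
zST => zzSTT   [S -> z S T]
zzSTT => zzzSTTT   [S -> z S T]
zzzSTTT => zzzzSTTTT   [S -> z S T]
zzzzSTTTT => zzzztTTTT   [S -> t]
zzzztTTTT => zzzztyTTT   [T -> y]
zzzztyTTT => zzzztyzTzTT   [T -> z T z]
zzzztyzTzTT => zzzztyzzTzzTT   [T -> z T z]
zzzztyzzTzzTT => zzzztyzzyzzTT   [T -> y]
zzzztyzzyzzTT => zzzztyzzyzzyT   [T -> y]
zzzztyzzyzzyT => zzzztyzzyzzyzTz   [T -> z T z]
zzzztyzzyzzyzTz => zzzztyzzyzzyzyz   [T -> y]

S => zST => zzSTT => zzzSTTT => zzzzSTTTT => zzzztTTTT => zzzztyTTT => zzzztyzTzTT => zzzztyzzTzzTT => zzzztyzzyzzTT => zzzztyzzyzzyT => zzzztyzzyzzyzTz => zzzztyzzyzzyzyz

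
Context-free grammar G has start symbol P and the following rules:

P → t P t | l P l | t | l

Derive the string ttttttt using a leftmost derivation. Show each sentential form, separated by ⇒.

P⇒tPt⇒ttPtt⇒tttPttt⇒ttttttt

P ⇒ tPt   [P → t P t]
tPt ⇒ ttPtt   [P → t P t]
ttPtt ⇒ tttPttt   [P → t P t]
tttPttt ⇒ ttttttt   [P → t]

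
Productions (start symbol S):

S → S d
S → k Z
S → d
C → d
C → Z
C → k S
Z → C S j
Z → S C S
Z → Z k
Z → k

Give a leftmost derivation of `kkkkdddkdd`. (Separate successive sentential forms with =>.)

S=>kZ=>kSCS=>kkZCS=>kkZkCS=>kkSCSkCS=>kkSdCSkCS=>kkkZdCSkCS=>kkkkdCSkCS=>kkkkddSkCS=>kkkkdddkCS=>kkkkdddkdS=>kkkkdddkdd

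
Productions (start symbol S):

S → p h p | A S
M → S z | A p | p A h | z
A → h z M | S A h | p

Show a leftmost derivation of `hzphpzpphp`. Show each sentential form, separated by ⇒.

S⇒AS⇒hzMS⇒hzSzS⇒hzphpzS⇒hzphpzAS⇒hzphpzpS⇒hzphpzpphp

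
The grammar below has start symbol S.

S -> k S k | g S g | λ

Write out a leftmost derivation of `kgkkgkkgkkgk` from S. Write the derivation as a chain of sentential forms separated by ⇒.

S ⇒ kSk   [S -> k S k]
kSk ⇒ kgSgk   [S -> g S g]
kgSgk ⇒ kgkSkgk   [S -> k S k]
kgkSkgk ⇒ kgkkSkkgk   [S -> k S k]
kgkkSkkgk ⇒ kgkkgSgkkgk   [S -> g S g]
kgkkgSgkkgk ⇒ kgkkgkSkgkkgk   [S -> k S k]
kgkkgkSkgkkgk ⇒ kgkkgkkgkkgk   [S -> λ]

S⇒kSk⇒kgSgk⇒kgkSkgk⇒kgkkSkkgk⇒kgkkgSgkkgk⇒kgkkgkSkgkkgk⇒kgkkgkkgkkgk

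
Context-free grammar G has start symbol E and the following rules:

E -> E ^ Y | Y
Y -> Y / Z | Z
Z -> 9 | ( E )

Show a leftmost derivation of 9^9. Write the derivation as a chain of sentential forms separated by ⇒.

E⇒E^Y⇒Y^Y⇒Z^Y⇒9^Y⇒9^Z⇒9^9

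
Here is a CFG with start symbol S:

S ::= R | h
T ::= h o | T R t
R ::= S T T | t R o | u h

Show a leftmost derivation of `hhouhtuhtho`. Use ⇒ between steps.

S⇒R⇒STT⇒hTT⇒hTRtT⇒hTRtRtT⇒hhoRtRtT⇒hhouhtRtT⇒hhouhtuhtT⇒hhouhtuhtho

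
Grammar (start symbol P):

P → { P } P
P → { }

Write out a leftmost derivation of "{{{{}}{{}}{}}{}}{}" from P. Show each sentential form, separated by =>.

P=>{P}P=>{{P}P}P=>{{{P}P}P}P=>{{{{}}P}P}P=>{{{{}}{P}P}P}P=>{{{{}}{{}}P}P}P=>{{{{}}{{}}{}}P}P=>{{{{}}{{}}{}}{}}P=>{{{{}}{{}}{}}{}}{}

P => {P}P   [P → { P } P]
{P}P => {{P}P}P   [P → { P } P]
{{P}P}P => {{{P}P}P}P   [P → { P } P]
{{{P}P}P}P => {{{{}}P}P}P   [P → { }]
{{{{}}P}P}P => {{{{}}{P}P}P}P   [P → { P } P]
{{{{}}{P}P}P}P => {{{{}}{{}}P}P}P   [P → { }]
{{{{}}{{}}P}P}P => {{{{}}{{}}{}}P}P   [P → { }]
{{{{}}{{}}{}}P}P => {{{{}}{{}}{}}{}}P   [P → { }]
{{{{}}{{}}{}}{}}P => {{{{}}{{}}{}}{}}{}   [P → { }]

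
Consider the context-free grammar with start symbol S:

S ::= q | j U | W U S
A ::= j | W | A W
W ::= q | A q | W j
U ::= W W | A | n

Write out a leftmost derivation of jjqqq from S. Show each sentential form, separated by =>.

S => jU   [S ::= j U]
jU => jWW   [U ::= W W]
jWW => jAqW   [W ::= A q]
jAqW => jWqW   [A ::= W]
jWqW => jAqqW   [W ::= A q]
jAqqW => jjqqW   [A ::= j]
jjqqW => jjqqq   [W ::= q]

S => jU => jWW => jAqW => jWqW => jAqqW => jjqqW => jjqqq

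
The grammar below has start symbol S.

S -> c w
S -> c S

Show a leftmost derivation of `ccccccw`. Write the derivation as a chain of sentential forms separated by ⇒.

S ⇒ cS   [S -> c S]
cS ⇒ ccS   [S -> c S]
ccS ⇒ cccS   [S -> c S]
cccS ⇒ ccccS   [S -> c S]
ccccS ⇒ cccccS   [S -> c S]
cccccS ⇒ ccccccw   [S -> c w]

S ⇒ cS ⇒ ccS ⇒ cccS ⇒ ccccS ⇒ cccccS ⇒ ccccccw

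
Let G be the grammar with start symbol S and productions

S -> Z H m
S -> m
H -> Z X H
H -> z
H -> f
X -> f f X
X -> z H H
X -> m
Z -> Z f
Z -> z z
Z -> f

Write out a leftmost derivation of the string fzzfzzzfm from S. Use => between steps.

S => ZHm   [S -> Z H m]
ZHm => fHm   [Z -> f]
fHm => fZXHm   [H -> Z X H]
fZXHm => fZfXHm   [Z -> Z f]
fZfXHm => fzzfXHm   [Z -> z z]
fzzfXHm => fzzfzHHHm   [X -> z H H]
fzzfzHHHm => fzzfzzHHm   [H -> z]
fzzfzzHHm => fzzfzzzHm   [H -> z]
fzzfzzzHm => fzzfzzzfm   [H -> f]

S => ZHm => fHm => fZXHm => fZfXHm => fzzfXHm => fzzfzHHHm => fzzfzzHHm => fzzfzzzHm => fzzfzzzfm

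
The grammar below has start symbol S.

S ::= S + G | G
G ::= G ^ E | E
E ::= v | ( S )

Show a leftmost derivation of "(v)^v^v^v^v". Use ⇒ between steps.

S ⇒ G   [S ::= G]
G ⇒ G^E   [G ::= G ^ E]
G^E ⇒ G^E^E   [G ::= G ^ E]
G^E^E ⇒ G^E^E^E   [G ::= G ^ E]
G^E^E^E ⇒ G^E^E^E^E   [G ::= G ^ E]
G^E^E^E^E ⇒ E^E^E^E^E   [G ::= E]
E^E^E^E^E ⇒ (S)^E^E^E^E   [E ::= ( S )]
(S)^E^E^E^E ⇒ (G)^E^E^E^E   [S ::= G]
(G)^E^E^E^E ⇒ (E)^E^E^E^E   [G ::= E]
(E)^E^E^E^E ⇒ (v)^E^E^E^E   [E ::= v]
(v)^E^E^E^E ⇒ (v)^v^E^E^E   [E ::= v]
(v)^v^E^E^E ⇒ (v)^v^v^E^E   [E ::= v]
(v)^v^v^E^E ⇒ (v)^v^v^v^E   [E ::= v]
(v)^v^v^v^E ⇒ (v)^v^v^v^v   [E ::= v]

S⇒G⇒G^E⇒G^E^E⇒G^E^E^E⇒G^E^E^E^E⇒E^E^E^E^E⇒(S)^E^E^E^E⇒(G)^E^E^E^E⇒(E)^E^E^E^E⇒(v)^E^E^E^E⇒(v)^v^E^E^E⇒(v)^v^v^E^E⇒(v)^v^v^v^E⇒(v)^v^v^v^v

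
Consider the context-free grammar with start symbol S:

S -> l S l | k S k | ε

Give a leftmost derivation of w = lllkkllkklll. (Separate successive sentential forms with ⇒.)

S⇒lSl⇒llSll⇒lllSlll⇒lllkSklll⇒lllkkSkklll⇒lllkklSlkklll⇒lllkkllkklll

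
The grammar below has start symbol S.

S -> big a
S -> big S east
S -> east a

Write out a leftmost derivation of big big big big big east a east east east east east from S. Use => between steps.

S => big S east   [S -> big S east]
big S east => big big S east east   [S -> big S east]
big big S east east => big big big S east east east   [S -> big S east]
big big big S east east east => big big big big S east east east east   [S -> big S east]
big big big big S east east east east => big big big big big S east east east east east   [S -> big S east]
big big big big big S east east east east east => big big big big big east a east east east east east   [S -> east a]

S => big S east => big big S east east => big big big S east east east => big big big big S east east east east => big big big big big S east east east east east => big big big big big east a east east east east east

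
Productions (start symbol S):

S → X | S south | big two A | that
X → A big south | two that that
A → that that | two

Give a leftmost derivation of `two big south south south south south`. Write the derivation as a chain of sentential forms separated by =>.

S => S south => S south south => S south south south => S south south south south => X south south south south => A big south south south south south => two big south south south south south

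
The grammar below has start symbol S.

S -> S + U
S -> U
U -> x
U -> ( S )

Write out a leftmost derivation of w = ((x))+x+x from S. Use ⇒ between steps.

S ⇒ S+U ⇒ S+U+U ⇒ U+U+U ⇒ (S)+U+U ⇒ (U)+U+U ⇒ ((S))+U+U ⇒ ((U))+U+U ⇒ ((x))+U+U ⇒ ((x))+x+U ⇒ ((x))+x+x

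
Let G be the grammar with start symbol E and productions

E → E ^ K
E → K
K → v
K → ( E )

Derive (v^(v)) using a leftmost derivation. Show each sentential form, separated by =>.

E => K   [E → K]
K => (E)   [K → ( E )]
(E) => (E^K)   [E → E ^ K]
(E^K) => (K^K)   [E → K]
(K^K) => (v^K)   [K → v]
(v^K) => (v^(E))   [K → ( E )]
(v^(E)) => (v^(K))   [E → K]
(v^(K)) => (v^(v))   [K → v]

E => K => (E) => (E^K) => (K^K) => (v^K) => (v^(E)) => (v^(K)) => (v^(v))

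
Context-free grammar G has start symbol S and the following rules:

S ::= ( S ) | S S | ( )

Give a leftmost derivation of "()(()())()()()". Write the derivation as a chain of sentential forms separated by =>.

S=>SS=>SSS=>SSSS=>SSSSS=>()SSSS=>()(S)SSS=>()(SS)SSS=>()(()S)SSS=>()(()())SSS=>()(()())()SS=>()(()())()()S=>()(()())()()()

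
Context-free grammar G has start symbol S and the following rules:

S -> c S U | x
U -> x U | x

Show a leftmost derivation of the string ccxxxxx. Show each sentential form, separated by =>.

S => cSU => ccSUU => ccxUU => ccxxUU => ccxxxUU => ccxxxxU => ccxxxxx

S => cSU   [S -> c S U]
cSU => ccSUU   [S -> c S U]
ccSUU => ccxUU   [S -> x]
ccxUU => ccxxUU   [U -> x U]
ccxxUU => ccxxxUU   [U -> x U]
ccxxxUU => ccxxxxU   [U -> x]
ccxxxxU => ccxxxxx   [U -> x]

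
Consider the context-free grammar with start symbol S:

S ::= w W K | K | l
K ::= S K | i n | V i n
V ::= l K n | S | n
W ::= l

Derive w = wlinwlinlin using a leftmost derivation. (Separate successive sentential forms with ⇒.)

S ⇒ wWK ⇒ wlK ⇒ wlSK ⇒ wlKK ⇒ wlinK ⇒ wlinSK ⇒ wlinwWKK ⇒ wlinwlKK ⇒ wlinwlinK ⇒ wlinwlinVin ⇒ wlinwlinSin ⇒ wlinwlinlin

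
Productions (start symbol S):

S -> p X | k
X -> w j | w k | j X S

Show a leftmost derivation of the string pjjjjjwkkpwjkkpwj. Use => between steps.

S=>pX=>pjXS=>pjjXSS=>pjjjXSSS=>pjjjjXSSSS=>pjjjjjXSSSSS=>pjjjjjwkSSSSS=>pjjjjjwkkSSSS=>pjjjjjwkkpXSSS=>pjjjjjwkkpwjSSS=>pjjjjjwkkpwjkSS=>pjjjjjwkkpwjkkS=>pjjjjjwkkpwjkkpX=>pjjjjjwkkpwjkkpwj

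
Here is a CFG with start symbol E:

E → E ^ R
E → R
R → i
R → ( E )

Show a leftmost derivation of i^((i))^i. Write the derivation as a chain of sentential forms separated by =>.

E => E^R => E^R^R => R^R^R => i^R^R => i^(E)^R => i^(R)^R => i^((E))^R => i^((R))^R => i^((i))^R => i^((i))^i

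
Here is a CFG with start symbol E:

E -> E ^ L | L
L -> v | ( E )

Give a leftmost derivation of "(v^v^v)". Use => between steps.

E => L   [E -> L]
L => (E)   [L -> ( E )]
(E) => (E^L)   [E -> E ^ L]
(E^L) => (E^L^L)   [E -> E ^ L]
(E^L^L) => (L^L^L)   [E -> L]
(L^L^L) => (v^L^L)   [L -> v]
(v^L^L) => (v^v^L)   [L -> v]
(v^v^L) => (v^v^v)   [L -> v]

E=>L=>(E)=>(E^L)=>(E^L^L)=>(L^L^L)=>(v^L^L)=>(v^v^L)=>(v^v^v)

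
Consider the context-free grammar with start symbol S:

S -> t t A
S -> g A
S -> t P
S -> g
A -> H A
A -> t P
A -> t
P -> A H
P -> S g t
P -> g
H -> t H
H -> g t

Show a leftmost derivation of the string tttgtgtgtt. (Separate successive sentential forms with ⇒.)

S ⇒ ttA   [S -> t t A]
ttA ⇒ ttHA   [A -> H A]
ttHA ⇒ tttHA   [H -> t H]
tttHA ⇒ tttgtA   [H -> g t]
tttgtA ⇒ tttgtHA   [A -> H A]
tttgtHA ⇒ tttgtgtA   [H -> g t]
tttgtgtA ⇒ tttgtgtHA   [A -> H A]
tttgtgtHA ⇒ tttgtgtgtA   [H -> g t]
tttgtgtgtA ⇒ tttgtgtgtt   [A -> t]

S ⇒ ttA ⇒ ttHA ⇒ tttHA ⇒ tttgtA ⇒ tttgtHA ⇒ tttgtgtA ⇒ tttgtgtHA ⇒ tttgtgtgtA ⇒ tttgtgtgtt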